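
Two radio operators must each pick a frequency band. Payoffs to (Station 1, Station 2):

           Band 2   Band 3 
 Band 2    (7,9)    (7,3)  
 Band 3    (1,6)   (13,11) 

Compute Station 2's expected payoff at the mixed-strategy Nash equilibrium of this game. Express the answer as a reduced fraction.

Station 1 mixes with probability p on Band 2, chosen so Station 2 is indifferent: 9p + 6(1−p) = 3p + 11(1−p) gives p = 5/11.
Station 2's expected payoff is 9·5/11 + 6·6/11 = 81/11.

81/11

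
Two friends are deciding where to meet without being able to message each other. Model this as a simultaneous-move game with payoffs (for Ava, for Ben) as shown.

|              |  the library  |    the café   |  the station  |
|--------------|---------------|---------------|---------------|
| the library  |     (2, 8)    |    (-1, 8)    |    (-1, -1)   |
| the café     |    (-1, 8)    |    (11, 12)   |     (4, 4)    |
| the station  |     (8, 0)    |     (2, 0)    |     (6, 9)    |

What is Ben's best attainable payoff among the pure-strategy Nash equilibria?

12

Both the café is a pure NE (Ava: 11 ≥ 2; Ben: 12 ≥ 8). Ben gets 12.
Both the station is a pure NE (Ava: 6 ≥ 4; Ben: 9 ≥ 0). Ben gets 9.
Every other cell has a profitable deviation for at least one player. Highest of {12, 9} is 12.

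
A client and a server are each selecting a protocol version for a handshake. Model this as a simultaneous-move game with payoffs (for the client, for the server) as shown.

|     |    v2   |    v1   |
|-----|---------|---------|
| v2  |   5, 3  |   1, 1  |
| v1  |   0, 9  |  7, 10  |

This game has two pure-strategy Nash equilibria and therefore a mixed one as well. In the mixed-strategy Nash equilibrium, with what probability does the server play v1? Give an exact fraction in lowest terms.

The server's mix q on v2 must make the client indifferent between v2 and v1.
The client's payoff from v2: 5q + 1(1−q). From v1: 0q + 7(1−q).
Set equal: 5q = 6(1−q) → q = 6/11.
Probability on v1 is 1 − 6/11 = 5/11.

5/11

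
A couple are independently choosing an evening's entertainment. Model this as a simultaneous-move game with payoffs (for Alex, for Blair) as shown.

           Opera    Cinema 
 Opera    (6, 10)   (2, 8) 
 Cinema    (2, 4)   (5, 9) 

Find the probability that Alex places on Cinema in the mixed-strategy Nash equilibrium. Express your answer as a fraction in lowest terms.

Alex's mix p on Opera must make Blair indifferent between Opera and Cinema.
Blair's payoff from Opera: 10p + 4(1−p). From Cinema: 8p + 9(1−p).
Set equal: 2p = 5(1−p) → p = 5/7.
Probability on Cinema is 1 − 5/7 = 2/7.

2/7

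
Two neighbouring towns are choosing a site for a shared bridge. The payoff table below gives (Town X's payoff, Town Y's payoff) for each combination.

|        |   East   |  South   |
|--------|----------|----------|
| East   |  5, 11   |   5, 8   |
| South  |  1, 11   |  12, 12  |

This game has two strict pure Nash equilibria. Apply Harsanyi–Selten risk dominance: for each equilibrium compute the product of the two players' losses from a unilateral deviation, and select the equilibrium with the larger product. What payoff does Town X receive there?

At both East: Town X loses 5 − 1 = 4 by deviating; Town Y loses 11 − 8 = 3. Product = 4·3 = 12.
At both South: Town X loses 12 − 5 = 7 by deviating; Town Y loses 12 − 11 = 1. Product = 7·1 = 7.
12 > 7, so both East is risk-dominant. Town X's payoff there is 5.

5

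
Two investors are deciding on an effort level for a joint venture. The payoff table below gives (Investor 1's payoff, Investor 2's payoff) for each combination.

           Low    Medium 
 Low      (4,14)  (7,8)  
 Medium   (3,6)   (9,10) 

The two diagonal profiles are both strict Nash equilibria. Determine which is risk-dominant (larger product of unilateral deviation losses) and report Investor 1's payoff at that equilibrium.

At both Low: Investor 1 loses 4 − 3 = 1 by deviating; Investor 2 loses 14 − 8 = 6. Product = 1·6 = 6.
At both Medium: Investor 1 loses 9 − 7 = 2 by deviating; Investor 2 loses 10 − 6 = 4. Product = 2·4 = 8.
8 > 6, so both Medium is risk-dominant. Investor 1's payoff there is 9.

9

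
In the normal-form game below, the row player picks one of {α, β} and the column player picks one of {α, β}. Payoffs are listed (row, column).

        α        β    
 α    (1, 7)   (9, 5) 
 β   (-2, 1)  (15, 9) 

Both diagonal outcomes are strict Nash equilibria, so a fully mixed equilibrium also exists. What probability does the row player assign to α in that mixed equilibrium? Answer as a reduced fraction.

The row player's mix p on α must make the column player indifferent between α and β.
The column player's payoff from α: 7p + 1(1−p). From β: 5p + 9(1−p).
Set equal: 2p = 8(1−p) → p = 8/10 = 4/5.

4/5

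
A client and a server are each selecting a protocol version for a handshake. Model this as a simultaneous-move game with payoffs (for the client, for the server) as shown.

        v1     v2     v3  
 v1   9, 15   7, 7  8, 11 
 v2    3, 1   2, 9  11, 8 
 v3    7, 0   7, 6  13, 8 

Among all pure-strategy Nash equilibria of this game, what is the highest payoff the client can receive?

13

Both v1 is a pure NE (the client: 9 ≥ 7; the server: 15 ≥ 11). The client gets 9.
Both v3 is a pure NE (the client: 13 ≥ 11; the server: 8 ≥ 6). The client gets 13.
Every other cell has a profitable deviation for at least one player. Highest of {9, 13} is 13.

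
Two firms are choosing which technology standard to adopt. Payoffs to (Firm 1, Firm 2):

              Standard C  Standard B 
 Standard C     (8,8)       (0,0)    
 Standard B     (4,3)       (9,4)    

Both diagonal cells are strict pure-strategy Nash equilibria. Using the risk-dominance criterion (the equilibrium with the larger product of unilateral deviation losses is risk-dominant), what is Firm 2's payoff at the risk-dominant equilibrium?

8

At both Standard C: Firm 1 loses 8 − 4 = 4 by deviating; Firm 2 loses 8 − 0 = 8. Product = 4·8 = 32.
At both Standard B: Firm 1 loses 9 − 0 = 9 by deviating; Firm 2 loses 4 − 3 = 1. Product = 9·1 = 9.
32 > 9, so both Standard C is risk-dominant. Firm 2's payoff there is 8.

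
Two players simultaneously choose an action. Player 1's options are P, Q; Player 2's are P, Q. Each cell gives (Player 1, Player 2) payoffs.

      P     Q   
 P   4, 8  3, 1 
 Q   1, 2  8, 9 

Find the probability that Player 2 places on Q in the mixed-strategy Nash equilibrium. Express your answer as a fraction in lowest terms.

3/8

Player 2's mix q on P must make Player 1 indifferent between P and Q.
Player 1's payoff from P: 4q + 3(1−q). From Q: 1q + 8(1−q).
Set equal: 3q = 5(1−q) → q = 5/8.
Probability on Q is 1 − 5/8 = 3/8.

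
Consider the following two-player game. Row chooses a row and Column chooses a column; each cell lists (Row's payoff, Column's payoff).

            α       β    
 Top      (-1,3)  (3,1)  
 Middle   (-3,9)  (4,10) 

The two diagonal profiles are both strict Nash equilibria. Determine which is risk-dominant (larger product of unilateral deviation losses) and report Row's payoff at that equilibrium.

-1

At (Top, α): Row loses -1 − (-3) = 2 by deviating; Column loses 3 − 1 = 2. Product = 2·2 = 4.
At (Middle, β): Row loses 4 − 3 = 1 by deviating; Column loses 10 − 9 = 1. Product = 1·1 = 1.
4 > 1, so (Top, α) is risk-dominant. Row's payoff there is -1.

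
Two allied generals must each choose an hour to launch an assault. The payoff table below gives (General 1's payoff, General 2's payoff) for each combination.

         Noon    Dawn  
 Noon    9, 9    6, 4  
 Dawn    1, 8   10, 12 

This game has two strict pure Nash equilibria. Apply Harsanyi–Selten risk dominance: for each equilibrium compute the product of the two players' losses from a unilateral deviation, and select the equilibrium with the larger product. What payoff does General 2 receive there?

At both Noon: General 1 loses 9 − 1 = 8 by deviating; General 2 loses 9 − 4 = 5. Product = 8·5 = 40.
At both Dawn: General 1 loses 10 − 6 = 4 by deviating; General 2 loses 12 − 8 = 4. Product = 4·4 = 16.
40 > 16, so both Noon is risk-dominant. General 2's payoff there is 9.

9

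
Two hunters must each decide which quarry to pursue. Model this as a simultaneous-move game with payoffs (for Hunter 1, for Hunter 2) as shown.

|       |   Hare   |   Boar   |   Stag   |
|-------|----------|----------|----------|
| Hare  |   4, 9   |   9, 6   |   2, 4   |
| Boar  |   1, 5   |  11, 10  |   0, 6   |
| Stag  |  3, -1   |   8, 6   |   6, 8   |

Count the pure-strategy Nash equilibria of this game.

3

Both Hare: Hunter 1 gets 4 (best alternative 3); Hunter 2 gets 9 (best alternative 6). Neither deviates — NE.
Both Boar: Hunter 1 gets 11 (best alternative 9); Hunter 2 gets 10 (best alternative 6). Neither deviates — NE.
Both Stag: Hunter 1 gets 6 (best alternative 2); Hunter 2 gets 8 (best alternative 6). Neither deviates — NE.
(Hare, Boar) is not a NE: Hunter 1 would switch to Boar (11 > 9).
No other cell survives both best-response checks, so there are 3 pure NE.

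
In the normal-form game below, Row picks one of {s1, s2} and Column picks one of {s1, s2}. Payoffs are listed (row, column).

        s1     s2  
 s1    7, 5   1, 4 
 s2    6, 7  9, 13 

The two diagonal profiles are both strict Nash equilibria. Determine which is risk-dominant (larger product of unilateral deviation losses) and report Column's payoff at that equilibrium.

13

At both s1: Row loses 7 − 6 = 1 by deviating; Column loses 5 − 4 = 1. Product = 1·1 = 1.
At both s2: Row loses 9 − 1 = 8 by deviating; Column loses 13 − 7 = 6. Product = 8·6 = 48.
48 > 1, so both s2 is risk-dominant. Column's payoff there is 13.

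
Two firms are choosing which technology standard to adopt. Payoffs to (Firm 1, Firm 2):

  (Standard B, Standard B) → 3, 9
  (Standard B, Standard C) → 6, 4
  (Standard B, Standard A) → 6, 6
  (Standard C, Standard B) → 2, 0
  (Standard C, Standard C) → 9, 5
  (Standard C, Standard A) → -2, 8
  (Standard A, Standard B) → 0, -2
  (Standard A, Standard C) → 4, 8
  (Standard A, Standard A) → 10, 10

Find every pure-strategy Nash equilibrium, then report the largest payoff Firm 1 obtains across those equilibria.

10

Both Standard B is a pure NE (Firm 1: 3 ≥ 2; Firm 2: 9 ≥ 6). Firm 1 gets 3.
Both Standard A is a pure NE (Firm 1: 10 ≥ 6; Firm 2: 10 ≥ 8). Firm 1 gets 10.
Every other cell has a profitable deviation for at least one player. Highest of {3, 10} is 10.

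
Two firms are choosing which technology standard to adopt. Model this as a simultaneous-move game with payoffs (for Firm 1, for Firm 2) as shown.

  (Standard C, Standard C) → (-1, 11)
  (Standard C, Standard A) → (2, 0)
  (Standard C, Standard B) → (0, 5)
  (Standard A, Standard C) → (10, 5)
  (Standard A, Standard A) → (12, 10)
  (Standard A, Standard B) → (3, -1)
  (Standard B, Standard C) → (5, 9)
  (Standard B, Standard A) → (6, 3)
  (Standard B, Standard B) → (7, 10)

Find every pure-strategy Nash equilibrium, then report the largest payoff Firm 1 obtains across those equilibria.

12

Both Standard A is a pure NE (Firm 1: 12 ≥ 6; Firm 2: 10 ≥ 5). Firm 1 gets 12.
Both Standard B is a pure NE (Firm 1: 7 ≥ 3; Firm 2: 10 ≥ 9). Firm 1 gets 7.
Every other cell has a profitable deviation for at least one player. Highest of {12, 7} is 12.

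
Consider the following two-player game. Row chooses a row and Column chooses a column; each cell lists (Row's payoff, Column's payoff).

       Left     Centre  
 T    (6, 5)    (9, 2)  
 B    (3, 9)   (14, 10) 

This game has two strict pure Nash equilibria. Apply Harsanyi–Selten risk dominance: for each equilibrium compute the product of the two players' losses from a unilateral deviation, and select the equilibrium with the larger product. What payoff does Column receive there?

At (T, Left): Row loses 6 − 3 = 3 by deviating; Column loses 5 − 2 = 3. Product = 3·3 = 9.
At (B, Centre): Row loses 14 − 9 = 5 by deviating; Column loses 10 − 9 = 1. Product = 5·1 = 5.
9 > 5, so (T, Left) is risk-dominant. Column's payoff there is 5.

5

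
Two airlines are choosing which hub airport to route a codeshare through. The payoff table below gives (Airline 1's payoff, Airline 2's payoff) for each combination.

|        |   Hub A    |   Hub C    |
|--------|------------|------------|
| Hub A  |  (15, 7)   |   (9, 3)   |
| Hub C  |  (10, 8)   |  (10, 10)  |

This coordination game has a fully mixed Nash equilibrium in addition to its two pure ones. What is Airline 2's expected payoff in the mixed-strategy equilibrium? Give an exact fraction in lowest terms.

Airline 1 mixes with probability p on Hub A, chosen so Airline 2 is indifferent: 7p + 8(1−p) = 3p + 10(1−p) gives p = 1/3.
Airline 2's expected payoff is 7·1/3 + 8·2/3 = 23/3.

23/3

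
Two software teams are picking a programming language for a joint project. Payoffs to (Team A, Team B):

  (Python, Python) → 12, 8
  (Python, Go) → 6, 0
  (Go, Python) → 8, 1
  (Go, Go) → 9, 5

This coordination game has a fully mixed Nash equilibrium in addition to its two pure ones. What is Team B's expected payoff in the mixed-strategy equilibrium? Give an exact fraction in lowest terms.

Team A mixes with probability p on Python, chosen so Team B is indifferent: 8p + 1(1−p) = 0p + 5(1−p) gives p = 1/3.
Team B's expected payoff is 8·1/3 + 1·2/3 = 10/3.

10/3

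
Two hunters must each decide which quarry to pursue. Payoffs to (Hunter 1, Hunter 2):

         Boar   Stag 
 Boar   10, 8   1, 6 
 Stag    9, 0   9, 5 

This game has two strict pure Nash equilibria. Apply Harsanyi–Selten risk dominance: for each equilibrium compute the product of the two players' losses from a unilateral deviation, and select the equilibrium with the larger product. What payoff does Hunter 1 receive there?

At both Boar: Hunter 1 loses 10 − 9 = 1 by deviating; Hunter 2 loses 8 − 6 = 2. Product = 1·2 = 2.
At both Stag: Hunter 1 loses 9 − 1 = 8 by deviating; Hunter 2 loses 5 − 0 = 5. Product = 8·5 = 40.
40 > 2, so both Stag is risk-dominant. Hunter 1's payoff there is 9.

9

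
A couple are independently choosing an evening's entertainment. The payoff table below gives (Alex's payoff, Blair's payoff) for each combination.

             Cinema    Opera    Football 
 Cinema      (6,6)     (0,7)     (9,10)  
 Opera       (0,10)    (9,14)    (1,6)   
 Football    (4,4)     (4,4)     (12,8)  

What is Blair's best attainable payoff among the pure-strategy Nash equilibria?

14

Both Opera is a pure NE (Alex: 9 ≥ 4; Blair: 14 ≥ 10). Blair gets 14.
Both Football is a pure NE (Alex: 12 ≥ 9; Blair: 8 ≥ 4). Blair gets 8.
Every other cell has a profitable deviation for at least one player. Highest of {14, 8} is 14.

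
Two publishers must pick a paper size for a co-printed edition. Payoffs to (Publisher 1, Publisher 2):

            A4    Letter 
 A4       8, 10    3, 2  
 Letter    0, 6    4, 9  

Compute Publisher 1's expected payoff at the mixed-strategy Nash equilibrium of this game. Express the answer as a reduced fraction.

Publisher 2 mixes with probability q on A4, chosen so Publisher 1 is indifferent: 8q + 3(1−q) = 0q + 4(1−q) gives q = 1/9.
Publisher 1's expected payoff (from either row, since indifferent) is 8·1/9 + 3·8/9 = 32/9.

32/9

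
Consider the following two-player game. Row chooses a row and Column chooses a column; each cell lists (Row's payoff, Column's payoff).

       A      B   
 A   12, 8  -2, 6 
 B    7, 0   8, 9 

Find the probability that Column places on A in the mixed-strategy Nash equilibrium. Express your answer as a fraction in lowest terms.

Column's mix q on A must make Row indifferent between A and B.
Row's payoff from A: 12q + (-2)(1−q). From B: 7q + 8(1−q).
Set equal: 5q = 10(1−q) → q = 10/15 = 2/3.

2/3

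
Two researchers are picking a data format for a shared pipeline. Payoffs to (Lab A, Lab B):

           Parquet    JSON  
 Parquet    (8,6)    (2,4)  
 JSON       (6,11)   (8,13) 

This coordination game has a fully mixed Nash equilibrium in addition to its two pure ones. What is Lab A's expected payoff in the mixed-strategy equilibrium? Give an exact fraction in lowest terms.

13/2

Lab B mixes with probability q on Parquet, chosen so Lab A is indifferent: 8q + 2(1−q) = 6q + 8(1−q) gives q = 3/4.
Lab A's expected payoff (from either row, since indifferent) is 8·3/4 + 2·1/4 = 13/2.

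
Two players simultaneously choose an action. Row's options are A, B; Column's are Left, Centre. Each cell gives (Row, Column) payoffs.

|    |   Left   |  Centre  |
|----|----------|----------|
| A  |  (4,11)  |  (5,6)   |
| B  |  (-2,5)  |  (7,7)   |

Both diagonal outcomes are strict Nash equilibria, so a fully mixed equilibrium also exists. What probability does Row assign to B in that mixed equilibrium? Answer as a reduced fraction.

Row's mix p on A must make Column indifferent between Left and Centre.
Column's payoff from Left: 11p + 5(1−p). From Centre: 6p + 7(1−p).
Set equal: 5p = 2(1−p) → p = 2/7.
Probability on B is 1 − 2/7 = 5/7.

5/7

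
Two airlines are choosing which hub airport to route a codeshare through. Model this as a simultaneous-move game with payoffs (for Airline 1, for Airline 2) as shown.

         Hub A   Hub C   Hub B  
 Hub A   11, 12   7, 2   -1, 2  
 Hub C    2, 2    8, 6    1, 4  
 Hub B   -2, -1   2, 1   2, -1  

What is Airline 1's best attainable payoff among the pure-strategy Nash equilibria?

Both Hub A is a pure NE (Airline 1: 11 ≥ 2; Airline 2: 12 ≥ 2). Airline 1 gets 11.
Both Hub C is a pure NE (Airline 1: 8 ≥ 7; Airline 2: 6 ≥ 4). Airline 1 gets 8.
Every other cell has a profitable deviation for at least one player. Highest of {11, 8} is 11.

11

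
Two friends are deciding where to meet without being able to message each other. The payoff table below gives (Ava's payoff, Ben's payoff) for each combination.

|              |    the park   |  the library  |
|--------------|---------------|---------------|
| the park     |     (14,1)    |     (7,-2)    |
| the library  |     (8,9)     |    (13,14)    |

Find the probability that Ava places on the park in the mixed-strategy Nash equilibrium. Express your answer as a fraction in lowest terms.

5/8

Ava's mix p on the park must make Ben indifferent between the park and the library.
Ben's payoff from the park: 1p + 9(1−p). From the library: (-2)p + 14(1−p).
Set equal: 3p = 5(1−p) → p = 5/8.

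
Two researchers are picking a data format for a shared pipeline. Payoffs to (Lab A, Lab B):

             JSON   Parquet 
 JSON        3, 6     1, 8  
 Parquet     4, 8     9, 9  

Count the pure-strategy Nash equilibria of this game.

Both Parquet: Lab A gets 9 (best alternative 1); Lab B gets 9 (best alternative 8). Neither deviates — NE.
Both JSON is not a NE: Lab A would switch to Parquet (4 > 3).
No other cell survives both best-response checks, so there is 1 pure NE.

1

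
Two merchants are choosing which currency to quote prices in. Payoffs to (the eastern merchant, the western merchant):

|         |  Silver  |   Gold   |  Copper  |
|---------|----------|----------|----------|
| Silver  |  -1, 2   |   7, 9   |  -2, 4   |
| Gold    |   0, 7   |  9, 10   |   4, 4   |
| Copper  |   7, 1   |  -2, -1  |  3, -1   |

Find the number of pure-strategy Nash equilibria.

Both Gold: the eastern merchant gets 9 (best alternative 7); the western merchant gets 10 (best alternative 7). Neither deviates — NE.
(Copper, Silver): the eastern merchant gets 7 (best alternative 0); the western merchant gets 1 (best alternative -1). Neither deviates — NE.
Both Silver is not a NE: the eastern merchant would switch to Copper (7 > -1).
No other cell survives both best-response checks, so there are 2 pure NE.

2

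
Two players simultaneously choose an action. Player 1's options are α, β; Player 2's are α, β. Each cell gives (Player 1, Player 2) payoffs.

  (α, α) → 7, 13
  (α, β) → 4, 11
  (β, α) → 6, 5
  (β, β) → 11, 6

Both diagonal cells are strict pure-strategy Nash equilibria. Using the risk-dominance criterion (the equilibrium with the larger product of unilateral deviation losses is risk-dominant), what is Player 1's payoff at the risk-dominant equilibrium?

At both α: Player 1 loses 7 − 6 = 1 by deviating; Player 2 loses 13 − 11 = 2. Product = 1·2 = 2.
At both β: Player 1 loses 11 − 4 = 7 by deviating; Player 2 loses 6 − 5 = 1. Product = 7·1 = 7.
7 > 2, so both β is risk-dominant. Player 1's payoff there is 11.

11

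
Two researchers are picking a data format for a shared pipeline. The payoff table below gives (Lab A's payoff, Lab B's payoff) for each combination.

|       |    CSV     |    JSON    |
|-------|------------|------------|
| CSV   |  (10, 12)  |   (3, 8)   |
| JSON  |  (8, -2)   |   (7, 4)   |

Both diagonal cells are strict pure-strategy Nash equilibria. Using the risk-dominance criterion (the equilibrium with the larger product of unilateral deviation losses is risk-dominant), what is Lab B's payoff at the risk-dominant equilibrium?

At both CSV: Lab A loses 10 − 8 = 2 by deviating; Lab B loses 12 − 8 = 4. Product = 2·4 = 8.
At both JSON: Lab A loses 7 − 3 = 4 by deviating; Lab B loses 4 − (-2) = 6. Product = 4·6 = 24.
24 > 8, so both JSON is risk-dominant. Lab B's payoff there is 4.

4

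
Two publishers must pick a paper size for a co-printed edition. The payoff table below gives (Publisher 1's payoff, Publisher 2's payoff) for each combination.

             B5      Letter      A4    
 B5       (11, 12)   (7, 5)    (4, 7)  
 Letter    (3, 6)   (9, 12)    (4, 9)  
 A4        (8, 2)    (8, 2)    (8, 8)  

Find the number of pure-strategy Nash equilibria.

Both B5: Publisher 1 gets 11 (best alternative 8); Publisher 2 gets 12 (best alternative 7). Neither deviates — NE.
Both Letter: Publisher 1 gets 9 (best alternative 8); Publisher 2 gets 12 (best alternative 9). Neither deviates — NE.
Both A4: Publisher 1 gets 8 (best alternative 4); Publisher 2 gets 8 (best alternative 2). Neither deviates — NE.
(B5, A4) is not a NE: Publisher 1 would switch to A4 (8 > 4).
No other cell survives both best-response checks, so there are 3 pure NE.

3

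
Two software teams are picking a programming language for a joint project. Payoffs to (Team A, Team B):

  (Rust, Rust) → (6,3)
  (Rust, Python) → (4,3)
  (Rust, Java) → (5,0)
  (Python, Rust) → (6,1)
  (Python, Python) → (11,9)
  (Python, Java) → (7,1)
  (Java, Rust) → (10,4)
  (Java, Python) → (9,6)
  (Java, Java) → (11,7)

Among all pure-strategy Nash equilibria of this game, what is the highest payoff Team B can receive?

9

Both Python is a pure NE (Team A: 11 ≥ 9; Team B: 9 ≥ 1). Team B gets 9.
Both Java is a pure NE (Team A: 11 ≥ 7; Team B: 7 ≥ 6). Team B gets 7.
Every other cell has a profitable deviation for at least one player. Highest of {9, 7} is 9.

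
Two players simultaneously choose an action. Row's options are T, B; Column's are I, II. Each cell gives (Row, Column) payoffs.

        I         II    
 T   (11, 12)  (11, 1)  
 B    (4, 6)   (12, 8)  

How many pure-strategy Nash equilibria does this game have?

(T, I): Row gets 11 (best alternative 4); Column gets 12 (best alternative 1). Neither deviates — NE.
(B, II): Row gets 12 (best alternative 11); Column gets 8 (best alternative 6). Neither deviates — NE.
(T, II) is not a NE: Row would switch to B (12 > 11).
No other cell survives both best-response checks, so there are 2 pure NE.

2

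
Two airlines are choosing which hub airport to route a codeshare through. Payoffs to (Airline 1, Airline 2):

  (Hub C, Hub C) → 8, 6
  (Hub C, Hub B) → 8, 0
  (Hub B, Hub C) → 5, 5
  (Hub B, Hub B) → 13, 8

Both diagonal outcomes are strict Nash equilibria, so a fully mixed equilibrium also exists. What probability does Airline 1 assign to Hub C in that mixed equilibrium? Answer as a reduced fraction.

Airline 1's mix p on Hub C must make Airline 2 indifferent between Hub C and Hub B.
Airline 2's payoff from Hub C: 6p + 5(1−p). From Hub B: 0p + 8(1−p).
Set equal: 6p = 3(1−p) → p = 3/9 = 1/3.

1/3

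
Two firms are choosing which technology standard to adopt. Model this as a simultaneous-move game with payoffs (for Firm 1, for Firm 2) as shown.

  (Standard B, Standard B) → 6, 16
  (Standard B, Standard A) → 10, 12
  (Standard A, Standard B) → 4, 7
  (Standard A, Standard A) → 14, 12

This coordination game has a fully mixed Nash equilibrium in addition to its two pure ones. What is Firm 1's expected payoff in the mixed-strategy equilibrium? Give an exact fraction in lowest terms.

Firm 2 mixes with probability q on Standard B, chosen so Firm 1 is indifferent: 6q + 10(1−q) = 4q + 14(1−q) gives q = 2/3.
Firm 1's expected payoff (from either row, since indifferent) is 6·2/3 + 10·1/3 = 22/3.

22/3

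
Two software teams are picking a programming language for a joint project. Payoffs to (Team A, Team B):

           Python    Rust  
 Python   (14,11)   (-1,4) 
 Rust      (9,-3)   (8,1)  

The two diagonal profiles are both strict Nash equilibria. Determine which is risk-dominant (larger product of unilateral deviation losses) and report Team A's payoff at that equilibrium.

At both Python: Team A loses 14 − 9 = 5 by deviating; Team B loses 11 − 4 = 7. Product = 5·7 = 35.
At both Rust: Team A loses 8 − (-1) = 9 by deviating; Team B loses 1 − (-3) = 4. Product = 9·4 = 36.
36 > 35, so both Rust is risk-dominant. Team A's payoff there is 8.

8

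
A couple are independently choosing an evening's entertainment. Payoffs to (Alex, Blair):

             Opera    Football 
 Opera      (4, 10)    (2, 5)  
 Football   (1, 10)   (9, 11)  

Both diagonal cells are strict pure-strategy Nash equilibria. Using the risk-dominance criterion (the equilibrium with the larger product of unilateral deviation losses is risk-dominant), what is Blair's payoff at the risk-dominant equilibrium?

At both Opera: Alex loses 4 − 1 = 3 by deviating; Blair loses 10 − 5 = 5. Product = 3·5 = 15.
At both Football: Alex loses 9 − 2 = 7 by deviating; Blair loses 11 − 10 = 1. Product = 7·1 = 7.
15 > 7, so both Opera is risk-dominant. Blair's payoff there is 10.

10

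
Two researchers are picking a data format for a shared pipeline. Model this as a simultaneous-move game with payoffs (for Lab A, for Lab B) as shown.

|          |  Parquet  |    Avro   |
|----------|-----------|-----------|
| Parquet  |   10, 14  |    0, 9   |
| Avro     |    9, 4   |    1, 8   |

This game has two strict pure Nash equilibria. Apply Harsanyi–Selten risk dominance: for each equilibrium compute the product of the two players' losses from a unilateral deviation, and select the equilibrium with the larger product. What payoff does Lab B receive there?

At both Parquet: Lab A loses 10 − 9 = 1 by deviating; Lab B loses 14 − 9 = 5. Product = 1·5 = 5.
At both Avro: Lab A loses 1 − 0 = 1 by deviating; Lab B loses 8 − 4 = 4. Product = 1·4 = 4.
5 > 4, so both Parquet is risk-dominant. Lab B's payoff there is 14.

14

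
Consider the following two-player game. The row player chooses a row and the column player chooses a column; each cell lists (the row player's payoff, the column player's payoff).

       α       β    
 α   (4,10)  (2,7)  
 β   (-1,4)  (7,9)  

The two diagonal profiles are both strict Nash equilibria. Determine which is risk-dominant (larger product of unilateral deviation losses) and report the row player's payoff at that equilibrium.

At both α: the row player loses 4 − (-1) = 5 by deviating; the column player loses 10 − 7 = 3. Product = 5·3 = 15.
At both β: the row player loses 7 − 2 = 5 by deviating; the column player loses 9 − 4 = 5. Product = 5·5 = 25.
25 > 15, so both β is risk-dominant. The row player's payoff there is 7.

7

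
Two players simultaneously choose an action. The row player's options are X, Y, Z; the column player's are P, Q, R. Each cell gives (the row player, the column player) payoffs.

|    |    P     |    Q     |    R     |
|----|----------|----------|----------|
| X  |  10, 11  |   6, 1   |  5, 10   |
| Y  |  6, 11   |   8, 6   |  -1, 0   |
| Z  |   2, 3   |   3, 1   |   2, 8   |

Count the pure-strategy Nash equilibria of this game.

1

(X, P): the row player gets 10 (best alternative 6); the column player gets 11 (best alternative 10). Neither deviates — NE.
(Z, R) is not a NE: the row player would switch to X (5 > 2).
No other cell survives both best-response checks, so there is 1 pure NE.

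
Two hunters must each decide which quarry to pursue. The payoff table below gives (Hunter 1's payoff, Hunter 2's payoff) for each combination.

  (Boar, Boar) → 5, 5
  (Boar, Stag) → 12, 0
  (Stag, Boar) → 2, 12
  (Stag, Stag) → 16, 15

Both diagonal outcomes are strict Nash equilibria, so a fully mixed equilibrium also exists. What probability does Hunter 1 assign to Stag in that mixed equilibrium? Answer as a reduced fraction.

Hunter 1's mix p on Boar must make Hunter 2 indifferent between Boar and Stag.
Hunter 2's payoff from Boar: 5p + 12(1−p). From Stag: 0p + 15(1−p).
Set equal: 5p = 3(1−p) → p = 3/8.
Probability on Stag is 1 − 3/8 = 5/8.

5/8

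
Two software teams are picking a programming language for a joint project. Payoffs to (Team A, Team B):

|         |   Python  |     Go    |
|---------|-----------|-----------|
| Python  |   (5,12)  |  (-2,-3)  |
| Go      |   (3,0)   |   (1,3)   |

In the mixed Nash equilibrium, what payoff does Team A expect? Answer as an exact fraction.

11/5

Team B mixes with probability q on Python, chosen so Team A is indifferent: 5q + (-2)(1−q) = 3q + 1(1−q) gives q = 3/5.
Team A's expected payoff (from either row, since indifferent) is 5·3/5 + (-2)·2/5 = 11/5.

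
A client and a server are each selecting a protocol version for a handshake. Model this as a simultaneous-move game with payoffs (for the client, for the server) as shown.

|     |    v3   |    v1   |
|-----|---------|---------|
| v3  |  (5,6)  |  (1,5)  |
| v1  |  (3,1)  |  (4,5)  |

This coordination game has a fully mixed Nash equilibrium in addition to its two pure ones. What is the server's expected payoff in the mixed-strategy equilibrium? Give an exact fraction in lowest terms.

The client mixes with probability p on v3, chosen so the server is indifferent: 6p + 1(1−p) = 5p + 5(1−p) gives p = 4/5.
The server's expected payoff is 6·4/5 + 1·1/5 = 5.

5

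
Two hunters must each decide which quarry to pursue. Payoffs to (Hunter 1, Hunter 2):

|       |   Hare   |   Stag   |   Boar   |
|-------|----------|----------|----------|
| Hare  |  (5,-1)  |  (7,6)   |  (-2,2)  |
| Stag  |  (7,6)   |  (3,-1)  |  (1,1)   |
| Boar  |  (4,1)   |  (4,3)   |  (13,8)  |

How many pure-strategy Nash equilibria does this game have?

(Hare, Stag): Hunter 1 gets 7 (best alternative 4); Hunter 2 gets 6 (best alternative 2). Neither deviates — NE.
(Stag, Hare): Hunter 1 gets 7 (best alternative 5); Hunter 2 gets 6 (best alternative 1). Neither deviates — NE.
Both Boar: Hunter 1 gets 13 (best alternative 1); Hunter 2 gets 8 (best alternative 3). Neither deviates — NE.
Both Hare is not a NE: Hunter 1 would switch to Stag (7 > 5).
No other cell survives both best-response checks, so there are 3 pure NE.

3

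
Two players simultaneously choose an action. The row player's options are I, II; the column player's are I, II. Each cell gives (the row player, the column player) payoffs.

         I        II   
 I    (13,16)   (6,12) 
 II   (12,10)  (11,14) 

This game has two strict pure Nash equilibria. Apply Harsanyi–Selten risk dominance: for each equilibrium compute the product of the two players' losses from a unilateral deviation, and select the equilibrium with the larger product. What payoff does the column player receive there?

14

At both I: the row player loses 13 − 12 = 1 by deviating; the column player loses 16 − 12 = 4. Product = 1·4 = 4.
At both II: the row player loses 11 − 6 = 5 by deviating; the column player loses 14 − 10 = 4. Product = 5·4 = 20.
20 > 4, so both II is risk-dominant. The column player's payoff there is 14.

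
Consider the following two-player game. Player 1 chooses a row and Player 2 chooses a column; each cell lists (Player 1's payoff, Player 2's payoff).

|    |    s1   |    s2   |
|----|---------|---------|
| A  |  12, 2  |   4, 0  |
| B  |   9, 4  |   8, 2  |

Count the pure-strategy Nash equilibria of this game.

1

(A, s1): Player 1 gets 12 (best alternative 9); Player 2 gets 2 (best alternative 0). Neither deviates — NE.
(B, s2) is not a NE: Player 2 would switch to s1 (4 > 2).
No other cell survives both best-response checks, so there is 1 pure NE.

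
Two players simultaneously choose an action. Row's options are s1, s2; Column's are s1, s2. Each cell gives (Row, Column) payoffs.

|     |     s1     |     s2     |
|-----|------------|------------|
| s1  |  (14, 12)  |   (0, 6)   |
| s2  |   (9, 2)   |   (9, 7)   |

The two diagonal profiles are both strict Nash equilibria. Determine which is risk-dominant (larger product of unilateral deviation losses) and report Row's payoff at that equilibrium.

At both s1: Row loses 14 − 9 = 5 by deviating; Column loses 12 − 6 = 6. Product = 5·6 = 30.
At both s2: Row loses 9 − 0 = 9 by deviating; Column loses 7 − 2 = 5. Product = 9·5 = 45.
45 > 30, so both s2 is risk-dominant. Row's payoff there is 9.

9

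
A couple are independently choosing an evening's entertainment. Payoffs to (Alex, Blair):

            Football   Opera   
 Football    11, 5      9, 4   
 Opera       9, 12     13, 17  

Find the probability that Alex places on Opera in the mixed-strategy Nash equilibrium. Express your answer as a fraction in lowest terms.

1/6

Alex's mix p on Football must make Blair indifferent between Football and Opera.
Blair's payoff from Football: 5p + 12(1−p). From Opera: 4p + 17(1−p).
Set equal: 1p = 5(1−p) → p = 5/6.
Probability on Opera is 1 − 5/6 = 1/6.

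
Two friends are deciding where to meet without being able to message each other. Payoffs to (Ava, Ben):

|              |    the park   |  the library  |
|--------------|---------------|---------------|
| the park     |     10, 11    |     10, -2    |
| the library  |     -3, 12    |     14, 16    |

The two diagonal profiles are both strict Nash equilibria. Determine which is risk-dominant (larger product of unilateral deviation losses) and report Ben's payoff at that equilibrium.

At both the park: Ava loses 10 − (-3) = 13 by deviating; Ben loses 11 − (-2) = 13. Product = 13·13 = 169.
At both the library: Ava loses 14 − 10 = 4 by deviating; Ben loses 16 − 12 = 4. Product = 4·4 = 16.
169 > 16, so both the park is risk-dominant. Ben's payoff there is 11.

11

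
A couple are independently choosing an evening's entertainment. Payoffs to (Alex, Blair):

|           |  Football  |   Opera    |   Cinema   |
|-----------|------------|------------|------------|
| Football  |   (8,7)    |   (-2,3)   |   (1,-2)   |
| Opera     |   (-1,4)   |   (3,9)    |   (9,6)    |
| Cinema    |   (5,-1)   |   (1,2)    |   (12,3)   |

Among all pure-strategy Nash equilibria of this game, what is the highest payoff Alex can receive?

12

Both Football is a pure NE (Alex: 8 ≥ 5; Blair: 7 ≥ 3). Alex gets 8.
Both Opera is a pure NE (Alex: 3 ≥ 1; Blair: 9 ≥ 6). Alex gets 3.
Both Cinema is a pure NE (Alex: 12 ≥ 9; Blair: 3 ≥ 2). Alex gets 12.
Every other cell has a profitable deviation for at least one player. Highest of {8, 3, 12} is 12.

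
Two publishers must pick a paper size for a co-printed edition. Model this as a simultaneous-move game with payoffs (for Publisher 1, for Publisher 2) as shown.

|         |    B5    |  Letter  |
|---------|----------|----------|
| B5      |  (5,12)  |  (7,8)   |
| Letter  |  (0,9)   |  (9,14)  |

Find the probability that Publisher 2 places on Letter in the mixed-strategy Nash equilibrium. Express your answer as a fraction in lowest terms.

Publisher 2's mix q on B5 must make Publisher 1 indifferent between B5 and Letter.
Publisher 1's payoff from B5: 5q + 7(1−q). From Letter: 0q + 9(1−q).
Set equal: 5q = 2(1−q) → q = 2/7.
Probability on Letter is 1 − 2/7 = 5/7.

5/7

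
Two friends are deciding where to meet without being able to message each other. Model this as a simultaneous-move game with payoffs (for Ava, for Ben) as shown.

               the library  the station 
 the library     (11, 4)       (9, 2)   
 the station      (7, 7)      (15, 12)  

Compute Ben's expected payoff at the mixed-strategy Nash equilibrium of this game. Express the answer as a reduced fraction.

34/7

Ava mixes with probability p on the library, chosen so Ben is indifferent: 4p + 7(1−p) = 2p + 12(1−p) gives p = 5/7.
Ben's expected payoff is 4·5/7 + 7·2/7 = 34/7.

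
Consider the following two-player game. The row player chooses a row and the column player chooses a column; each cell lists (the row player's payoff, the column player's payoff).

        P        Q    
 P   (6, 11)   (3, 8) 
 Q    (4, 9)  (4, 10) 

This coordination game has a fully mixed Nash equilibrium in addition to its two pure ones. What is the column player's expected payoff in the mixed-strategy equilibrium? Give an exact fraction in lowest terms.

The row player mixes with probability p on P, chosen so the column player is indifferent: 11p + 9(1−p) = 8p + 10(1−p) gives p = 1/4.
The column player's expected payoff is 11·1/4 + 9·3/4 = 19/2.

19/2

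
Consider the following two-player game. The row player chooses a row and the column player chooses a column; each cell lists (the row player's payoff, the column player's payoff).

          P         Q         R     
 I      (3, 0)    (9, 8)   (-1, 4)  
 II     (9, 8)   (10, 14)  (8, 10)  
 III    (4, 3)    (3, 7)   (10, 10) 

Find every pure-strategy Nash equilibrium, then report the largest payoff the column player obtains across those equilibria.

14

(II, Q) is a pure NE (the row player: 10 ≥ 9; the column player: 14 ≥ 10). The column player gets 14.
(III, R) is a pure NE (the row player: 10 ≥ 8; the column player: 10 ≥ 7). The column player gets 10.
Every other cell has a profitable deviation for at least one player. Highest of {14, 10} is 14.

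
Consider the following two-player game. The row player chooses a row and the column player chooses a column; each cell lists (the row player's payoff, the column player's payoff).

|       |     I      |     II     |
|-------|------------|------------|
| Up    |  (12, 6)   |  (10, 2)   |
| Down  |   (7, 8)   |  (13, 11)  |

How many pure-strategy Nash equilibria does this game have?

(Up, I): the row player gets 12 (best alternative 7); the column player gets 6 (best alternative 2). Neither deviates — NE.
(Down, II): the row player gets 13 (best alternative 10); the column player gets 11 (best alternative 8). Neither deviates — NE.
(Up, II) is not a NE: the row player would switch to Down (13 > 10).
No other cell survives both best-response checks, so there are 2 pure NE.

2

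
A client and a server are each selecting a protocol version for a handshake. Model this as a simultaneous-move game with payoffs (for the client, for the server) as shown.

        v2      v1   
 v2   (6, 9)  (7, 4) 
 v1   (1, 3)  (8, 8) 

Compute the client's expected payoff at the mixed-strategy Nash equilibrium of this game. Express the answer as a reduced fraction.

41/6

The server mixes with probability q on v2, chosen so the client is indifferent: 6q + 7(1−q) = 1q + 8(1−q) gives q = 1/6.
The client's expected payoff (from either row, since indifferent) is 6·1/6 + 7·5/6 = 41/6.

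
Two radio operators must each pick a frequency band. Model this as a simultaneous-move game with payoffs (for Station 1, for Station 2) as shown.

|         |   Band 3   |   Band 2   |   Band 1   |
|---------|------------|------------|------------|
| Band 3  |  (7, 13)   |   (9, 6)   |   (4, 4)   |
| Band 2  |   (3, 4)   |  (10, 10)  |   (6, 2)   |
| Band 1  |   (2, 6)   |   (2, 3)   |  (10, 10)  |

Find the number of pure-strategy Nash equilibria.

Both Band 3: Station 1 gets 7 (best alternative 3); Station 2 gets 13 (best alternative 6). Neither deviates — NE.
Both Band 2: Station 1 gets 10 (best alternative 9); Station 2 gets 10 (best alternative 4). Neither deviates — NE.
Both Band 1: Station 1 gets 10 (best alternative 6); Station 2 gets 10 (best alternative 6). Neither deviates — NE.
(Band 1, Band 2) is not a NE: Station 1 would switch to Band 2 (10 > 2).
No other cell survives both best-response checks, so there are 3 pure NE.

3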